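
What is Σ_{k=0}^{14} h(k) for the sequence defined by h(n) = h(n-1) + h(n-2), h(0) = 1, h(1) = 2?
Computing the sequence terms: 1, 2, 3, 5, 8, 13, 21, 34, 55, 89, 144, 233, 377, 610, 987
Adding these values together:

2582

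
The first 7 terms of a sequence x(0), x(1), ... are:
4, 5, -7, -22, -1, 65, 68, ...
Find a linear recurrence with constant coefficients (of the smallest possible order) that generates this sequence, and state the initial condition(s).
Look for the lowest-order linear relation among consecutive terms.
Observation: x(n) - 1·x(n-1) - (-3)·x(n-2) = 0 holds for the shown terms, and no order-1 relation x(n) = α·x(n-1) + β fits.
Check at n=3: 1·-7 + (-3)·5 = -22. ✓

x(n) = x(n-1) - 3x(n-2), x(0) = 4, x(1) = 5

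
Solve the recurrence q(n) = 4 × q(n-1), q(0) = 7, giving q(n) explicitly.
Recurrence: q(n) = 4 × q(n-1), initial: q(0) = 7.
Each term is 4 times the previous, so this is geometric with ratio 4. After n steps: q(n) = q(0)·4ⁿ = 7·4ⁿ.

q(n) = 7·4ⁿ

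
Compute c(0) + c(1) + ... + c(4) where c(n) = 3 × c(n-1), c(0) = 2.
Computing the sequence terms: 2, 6, 18, 54, 162
Adding these values together:

242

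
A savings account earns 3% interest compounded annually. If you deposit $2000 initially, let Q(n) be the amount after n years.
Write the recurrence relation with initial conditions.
Each year the balance grows by 3%, i.e. is multiplied by 1 + 3/100 = 1.03, so Q(n) = 1.03 × Q(n-1). The initial deposit gives Q(0) = 2000.
Unrolling gives the closed form Q(n) = 2000 × (1.03)ⁿ.

Q(n) = 1.03 × Q(n-1), Q(0) = 2000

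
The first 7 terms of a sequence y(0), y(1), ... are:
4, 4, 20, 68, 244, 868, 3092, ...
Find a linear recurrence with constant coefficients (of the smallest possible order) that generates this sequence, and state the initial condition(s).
Look for the lowest-order linear relation among consecutive terms.
Observation: y(n) - 3·y(n-1) - (2)·y(n-2) = 0 holds for the shown terms, and no order-1 relation y(n) = α·y(n-1) + β fits.
Check at n=3: 3·20 + (2)·4 = 68. ✓

y(n) = 3y(n-1) + 2y(n-2), y(0) = 4, y(1) = 4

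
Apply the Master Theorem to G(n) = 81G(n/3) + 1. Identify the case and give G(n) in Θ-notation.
Master Theorem template: G(n) = a·G(n/b) + f(n).
Here: a=81, b=3, f(n)=1
Compute log_b(a) = log_3(81) = 4.
f(n) = 1 = O(n^(4-ε)) with ε = 4. Case 1: G(n) = Θ(n^log_b(a)) = Θ(n^4).

Case 1: G(n) = Θ(n^4)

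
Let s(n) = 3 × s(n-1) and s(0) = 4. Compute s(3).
Computing step by step:
s(0) = 4
s(1) = 3 × 4 = 12
s(2) = 3 × 12 = 36
s(3) = 3 × 36 = 108

108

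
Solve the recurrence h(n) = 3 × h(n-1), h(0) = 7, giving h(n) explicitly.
Recurrence: h(n) = 3 × h(n-1), initial: h(0) = 7.
Each term is 3 times the previous, so this is geometric with ratio 3. After n steps: h(n) = h(0)·3ⁿ = 7·3ⁿ.

h(n) = 7·3ⁿ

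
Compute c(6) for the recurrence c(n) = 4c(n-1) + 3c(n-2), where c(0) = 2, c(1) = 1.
Computing the sequence terms:
2, 1, 10, 43, 202, 937, 4354

4354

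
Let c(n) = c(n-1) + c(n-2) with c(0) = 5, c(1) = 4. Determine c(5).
Computing the sequence terms:
5, 4, 9, 13, 22, 35

35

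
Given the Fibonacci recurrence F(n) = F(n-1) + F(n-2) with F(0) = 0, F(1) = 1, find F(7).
Computing the sequence terms:
0, 1, 1, 2, 3, 5, 8, 13

13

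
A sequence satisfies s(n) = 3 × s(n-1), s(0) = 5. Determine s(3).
Computing step by step:
s(0) = 5
s(1) = 3 × 5 = 15
s(2) = 3 × 15 = 45
s(3) = 3 × 45 = 135

135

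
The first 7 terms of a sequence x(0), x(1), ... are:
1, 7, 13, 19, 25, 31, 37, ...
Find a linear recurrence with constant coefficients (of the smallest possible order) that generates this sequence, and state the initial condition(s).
Look for the lowest-order linear relation among consecutive terms.
Observation: consecutive differences are constant (= 6).
Check at n=2: 1·7 + 6 = 13. ✓

x(n) = x(n-1) + 6, x(0) = 1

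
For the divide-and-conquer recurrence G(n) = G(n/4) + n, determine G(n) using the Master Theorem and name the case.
Master Theorem template: G(n) = a·G(n/b) + f(n).
Here: a=1, b=4, f(n)=n
Compute log_b(a) = log_4(1) = 0.
f(n) = n = Ω(n^(0+ε)) with ε = 1, and the regularity condition holds (a·f(n/b) = (a/b^1)·f(n) with a/b^1 = 4^-1 < 1). Case 3: G(n) = Θ(f(n)) = Θ(n).

Case 3: G(n) = Θ(n)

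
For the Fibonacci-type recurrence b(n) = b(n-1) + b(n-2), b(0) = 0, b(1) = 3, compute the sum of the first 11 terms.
Computing the sequence terms: 0, 3, 3, 6, 9, 15, 24, 39, 63, 102, 165
Adding these values together:

429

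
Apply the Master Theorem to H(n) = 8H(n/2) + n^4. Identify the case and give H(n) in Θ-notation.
Master Theorem template: H(n) = a·H(n/b) + f(n).
Here: a=8, b=2, f(n)=n^4
Compute log_b(a) = log_2(8) = 3.
f(n) = n^4 = Ω(n^(3+ε)) with ε = 1, and the regularity condition holds (a·f(n/b) = (a/b^4)·f(n) with a/b^4 = 2^-1 < 1). Case 3: H(n) = Θ(f(n)) = Θ(n^4).

Case 3: H(n) = Θ(n^4)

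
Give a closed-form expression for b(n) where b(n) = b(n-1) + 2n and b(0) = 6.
Recurrence: b(n) = b(n-1) + 2n, initial: b(0) = 6.
Telescoping: b(n) = b(0) + 2·Σᵢ₌₁ⁿ i = 6 + 2·n(n+1)/2.

b(n) = 2·n(n+1)/2 + 6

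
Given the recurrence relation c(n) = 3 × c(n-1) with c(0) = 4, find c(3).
Computing step by step:
c(0) = 4
c(1) = 3 × 4 = 12
c(2) = 3 × 12 = 36
c(3) = 3 × 36 = 108

108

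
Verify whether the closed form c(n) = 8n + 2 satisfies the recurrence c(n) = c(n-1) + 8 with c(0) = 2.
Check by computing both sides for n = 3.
From the recurrence with c(0) = 2:
  c(0) = 2, c(1) = 10, c(2) = 18, c(3) = 26
  so the recurrence gives c(3) = 26.
From the proposed closed form c(n) = 8n + 2:
  c(3) = 26.
Both sides give 26 at n = 3, and the initial condition(s) match, so the closed form is consistent.

Yes, the closed form is correct.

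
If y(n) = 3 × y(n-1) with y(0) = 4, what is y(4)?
Computing step by step:
y(0) = 4
y(1) = 3 × 4 = 12
y(2) = 3 × 12 = 36
y(3) = 3 × 36 = 108
y(4) = 3 × 108 = 324

324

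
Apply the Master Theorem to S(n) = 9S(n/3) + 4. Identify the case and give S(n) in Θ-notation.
Master Theorem template: S(n) = a·S(n/b) + f(n).
Here: a=9, b=3, f(n)=4
Compute log_b(a) = log_3(9) = 2.
f(n) = 4 = O(n^(2-ε)) with ε = 2. Case 1: S(n) = Θ(n^log_b(a)) = Θ(n^2).

Case 1: S(n) = Θ(n^2)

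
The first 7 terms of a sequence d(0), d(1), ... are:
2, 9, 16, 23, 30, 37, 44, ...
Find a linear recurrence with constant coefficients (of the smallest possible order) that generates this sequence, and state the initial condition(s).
Look for the lowest-order linear relation among consecutive terms.
Observation: consecutive differences are constant (= 7).
Check at n=2: 1·9 + 7 = 16. ✓

d(n) = d(n-1) + 7, d(0) = 2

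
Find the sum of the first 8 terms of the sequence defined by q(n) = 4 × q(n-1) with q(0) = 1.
Computing the sequence terms: 1, 4, 16, 64, 256, 1024, 4096, 16384
Adding these values together:

21845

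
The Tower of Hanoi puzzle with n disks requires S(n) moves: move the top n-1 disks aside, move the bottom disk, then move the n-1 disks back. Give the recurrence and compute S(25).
Moving n disks = move the top n-1 disks aside (S(n-1) moves) + move the largest disk (1 move) + move the n-1 disks back on top (S(n-1) moves), so S(n) = 2S(n-1) + 1, with S(1) = 1 (a single disk takes one move).
First terms: 1, 3, 7, 15, 31, 63, … — each is one less than a power of 2. Indeed S(n) + 1 = 2(S(n-1) + 1) with S(1) + 1 = 2, so S(n) + 1 = 2ⁿ and S(n) = 2ⁿ - 1.
Hence S(25) = 2^25 - 1 = 33554432 - 1 = 33554431.

S(n) = 2S(n-1) + 1, S(1) = 1; S(25) = 33554431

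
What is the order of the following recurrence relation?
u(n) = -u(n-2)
The order is the largest lag k for which u(n-k) appears. Here the deepest term is u(n-2), so the order is 2.

Order 2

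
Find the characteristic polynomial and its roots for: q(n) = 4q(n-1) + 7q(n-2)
Substitute q(n) = rⁿ and divide through by rⁿ⁻²: r² - 4r - 7 = 0
Discriminant: 4² + 4·7 = 44, not a perfect square, so by the quadratic formula r = (4 ± √44)/2.
General solution: q(n) = A·r₁ⁿ + B·r₂ⁿ where r₁,r₂ = (4 ± √44)/2

Characteristic: r² - 4r - 7 = 0, Roots: r = (4 ± √44)/2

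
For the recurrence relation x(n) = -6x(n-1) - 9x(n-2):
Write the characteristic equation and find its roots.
Substitute x(n) = rⁿ and divide through by rⁿ⁻²: r² + 6r + 9 = 0
Factor: (r + 3)² = 0, so r = -3 (double root).
General solution: x(n) = (A + Bn)·(-3)ⁿ

Characteristic: r² + 6r + 9 = 0, Roots: r = -3 (double root)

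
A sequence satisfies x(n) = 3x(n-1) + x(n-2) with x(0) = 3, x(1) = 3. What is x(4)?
Computing the sequence terms:
3, 3, 12, 39, 129

129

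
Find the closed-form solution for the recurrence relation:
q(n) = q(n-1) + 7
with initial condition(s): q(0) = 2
Recurrence: q(n) = q(n-1) + 7, initial: q(0) = 2.
Each step adds 7, so q(n) = q(0) + 7n = 7n + 2.

q(n) = 7n + 2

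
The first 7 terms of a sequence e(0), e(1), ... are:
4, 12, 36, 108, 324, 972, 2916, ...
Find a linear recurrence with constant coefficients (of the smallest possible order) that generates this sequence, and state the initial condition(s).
Look for the lowest-order linear relation among consecutive terms.
Observation: each term is 3× the previous.
Check at n=2: 3·12 = 36. ✓

e(n) = 3 × e(n-1), e(0) = 4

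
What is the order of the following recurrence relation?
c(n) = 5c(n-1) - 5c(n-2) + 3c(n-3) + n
The order is the largest lag k for which c(n-k) appears. Here the deepest term is c(n-3) (the n term is non-homogeneous and does not affect the order), so the order is 3.

Order 3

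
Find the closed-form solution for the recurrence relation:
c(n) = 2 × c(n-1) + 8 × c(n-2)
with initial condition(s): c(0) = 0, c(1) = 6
Recurrence: c(n) = 2 × c(n-1) + 8 × c(n-2), initial: c(0) = 0, c(1) = 6.
Characteristic equation: r² - 2r - 8 = 0, which factors as (r - 4)(r + 2) = 0, so r = 4, -2. General solution c(n) = A·4ⁿ + B·(-2)ⁿ. From c(0) = 0: A + B = 0. From c(1) = 6: 4A - 2B = 6. Solving gives A = 1, B = -1.

c(n) = 4ⁿ - (-2)ⁿ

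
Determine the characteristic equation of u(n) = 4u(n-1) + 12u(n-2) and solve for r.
Substitute u(n) = rⁿ and divide through by rⁿ⁻²: r² - 4r - 12 = 0
Factor: (r + 2)(r - 6) = 0, so r = -2, 6.
General solution: u(n) = A·(-2)ⁿ + B·6ⁿ

Characteristic: r² - 4r - 12 = 0, Roots: r = -2, 6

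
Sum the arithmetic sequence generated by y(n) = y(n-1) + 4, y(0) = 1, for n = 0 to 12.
Computing the sequence terms: 1, 5, 9, 13, 17, 21, 25, 29, 33, 37, 41, 45, 49
Adding these values together:

325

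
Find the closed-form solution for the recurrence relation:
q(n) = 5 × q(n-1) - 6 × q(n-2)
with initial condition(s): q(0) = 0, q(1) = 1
Recurrence: q(n) = 5 × q(n-1) - 6 × q(n-2), initial: q(0) = 0, q(1) = 1.
Characteristic equation: r² - 5r + 6 = 0, which factors as (r - 3)(r - 2) = 0, so r = 3, 2. General solution q(n) = A·3ⁿ + B·2ⁿ. From q(0) = 0: A + B = 0. From q(1) = 1: 3A + 2B = 1. Solving gives A = 1, B = -1.

q(n) = 3ⁿ - 2ⁿ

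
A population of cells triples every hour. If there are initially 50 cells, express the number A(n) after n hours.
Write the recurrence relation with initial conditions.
Each hour multiplies the count by 3, so the count after n hours depends only on the count after n-1 hours: A(n) = 3 × A(n-1). The starting count gives A(0) = 50.
Unrolling n times gives the closed form A(n) = 50 × 3ⁿ.

A(n) = 3 × A(n-1), A(0) = 50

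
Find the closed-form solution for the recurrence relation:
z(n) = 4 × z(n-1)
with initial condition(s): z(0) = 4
Recurrence: z(n) = 4 × z(n-1), initial: z(0) = 4.
Each term is 4 times the previous, so this is geometric with ratio 4. After n steps: z(n) = z(0)·4ⁿ = 4·4ⁿ.

z(n) = 4·4ⁿ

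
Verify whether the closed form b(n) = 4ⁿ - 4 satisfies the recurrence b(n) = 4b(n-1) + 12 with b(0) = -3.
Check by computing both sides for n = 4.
From the recurrence with b(0) = -3:
  b(0) = -3, b(1) = 0, b(2) = 12, b(3) = 60, b(4) = 252
  so the recurrence gives b(4) = 252.
From the proposed closed form b(n) = 4ⁿ - 4:
  b(4) = 252.
Both sides give 252 at n = 4, and the initial condition(s) match, so the closed form is consistent.

Yes, the closed form is correct.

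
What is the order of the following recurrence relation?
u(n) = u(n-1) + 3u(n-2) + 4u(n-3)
The order is the largest lag k for which u(n-k) appears. Here the deepest term is u(n-3), so the order is 3.

Order 3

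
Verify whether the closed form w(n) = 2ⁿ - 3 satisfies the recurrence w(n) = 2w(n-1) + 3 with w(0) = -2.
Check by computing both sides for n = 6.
From the recurrence with w(0) = -2:
  w(0) = -2, w(1) = -1, w(2) = 1, w(3) = 5, w(4) = 13, w(5) = 29, w(6) = 61
  so the recurrence gives w(6) = 61.
From the proposed closed form w(n) = 2ⁿ - 3:
  w(6) = 61.
Both sides give 61 at n = 6, and the initial condition(s) match, so the closed form is consistent.

Yes, the closed form is correct.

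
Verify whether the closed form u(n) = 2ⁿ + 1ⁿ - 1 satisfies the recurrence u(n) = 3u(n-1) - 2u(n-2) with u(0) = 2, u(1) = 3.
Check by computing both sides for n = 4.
From the recurrence with u(0) = 2, u(1) = 3:
  u(0) = 2, u(1) = 3, u(2) = 5, u(3) = 9, u(4) = 17
  so the recurrence gives u(4) = 17.
From the proposed closed form u(n) = 2ⁿ + 1ⁿ - 1:
  u(4) = 16.
The recurrence gives 17 but the closed form gives 16, so the closed form does not satisfy the recurrence.

No, the closed form is incorrect.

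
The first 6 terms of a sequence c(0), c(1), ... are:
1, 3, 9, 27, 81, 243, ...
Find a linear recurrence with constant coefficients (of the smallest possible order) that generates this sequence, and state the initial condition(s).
Look for the lowest-order linear relation among consecutive terms.
Observation: each term is 3× the previous.
Check at n=2: 3·3 = 9. ✓

c(n) = 3 × c(n-1), c(0) = 1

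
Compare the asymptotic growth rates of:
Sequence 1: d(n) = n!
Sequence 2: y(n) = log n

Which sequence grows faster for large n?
Comparing growth rates:
Growth-rate hierarchy: log n ≺ any polynomial ≺ any exponential cⁿ (c>1) ≺ n! ≺ nⁿ.
factorial dominates logarithmic asymptotically.

d(n) grows faster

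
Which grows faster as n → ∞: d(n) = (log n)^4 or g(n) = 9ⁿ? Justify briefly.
Comparing growth rates:
Growth-rate hierarchy: log n ≺ any polynomial ≺ any exponential cⁿ (c>1) ≺ n! ≺ nⁿ.
exponential base 9 dominates polylogarithmic (log n)^4 asymptotically.

g(n) grows faster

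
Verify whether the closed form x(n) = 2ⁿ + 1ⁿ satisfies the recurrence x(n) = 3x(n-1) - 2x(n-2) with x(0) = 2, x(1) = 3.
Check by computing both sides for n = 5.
From the recurrence with x(0) = 2, x(1) = 3:
  x(0) = 2, x(1) = 3, x(2) = 5, x(3) = 9, x(4) = 17, x(5) = 33
  so the recurrence gives x(5) = 33.
From the proposed closed form x(n) = 2ⁿ + 1ⁿ:
  x(5) = 33.
Both sides give 33 at n = 5, and the initial condition(s) match, so the closed form is consistent.

Yes, the closed form is correct.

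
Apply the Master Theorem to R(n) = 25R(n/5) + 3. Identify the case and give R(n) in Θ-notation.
Master Theorem template: R(n) = a·R(n/b) + f(n).
Here: a=25, b=5, f(n)=3
Compute log_b(a) = log_5(25) = 2.
f(n) = 3 = O(n^(2-ε)) with ε = 2. Case 1: R(n) = Θ(n^log_b(a)) = Θ(n^2).

Case 1: R(n) = Θ(n^2)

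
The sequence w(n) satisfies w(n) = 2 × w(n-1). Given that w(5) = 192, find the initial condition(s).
In general w(n) = 2ⁿ · w(0). At n = 5: w(0) = w(5) / 2^5 = 192 / 32 = 6.

w(0) = 6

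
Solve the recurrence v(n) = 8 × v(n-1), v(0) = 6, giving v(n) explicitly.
Recurrence: v(n) = 8 × v(n-1), initial: v(0) = 6.
Each term is 8 times the previous, so this is geometric with ratio 8. After n steps: v(n) = v(0)·8ⁿ = 6·8ⁿ.

v(n) = 6·8ⁿ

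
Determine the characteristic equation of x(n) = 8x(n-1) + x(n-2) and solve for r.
Substitute x(n) = rⁿ and divide through by rⁿ⁻²: r² - 8r - 1 = 0
Discriminant: 8² + 4·1 = 68, not a perfect square, so by the quadratic formula r = (8 ± √68)/2.
General solution: x(n) = A·r₁ⁿ + B·r₂ⁿ where r₁,r₂ = (8 ± √68)/2

Characteristic: r² - 8r - 1 = 0, Roots: r = (8 ± √68)/2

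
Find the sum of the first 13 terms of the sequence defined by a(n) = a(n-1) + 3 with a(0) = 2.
Computing the sequence terms: 2, 5, 8, 11, 14, 17, 20, 23, 26, 29, 32, 35, 38
Adding these values together:

260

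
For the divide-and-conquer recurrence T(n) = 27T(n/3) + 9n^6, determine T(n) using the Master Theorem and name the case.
Master Theorem template: T(n) = a·T(n/b) + f(n).
Here: a=27, b=3, f(n)=9n^6
Compute log_b(a) = log_3(27) = 3.
f(n) = 9n^6 = Ω(n^(3+ε)) with ε = 3, and the regularity condition holds (a·f(n/b) = (a/b^6)·f(n) with a/b^6 = 3^-3 < 1). Case 3: T(n) = Θ(f(n)) = Θ(n^6).

Case 3: T(n) = Θ(n^6)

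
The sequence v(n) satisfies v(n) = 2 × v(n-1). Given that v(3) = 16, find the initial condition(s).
In general v(n) = 2ⁿ · v(0). At n = 3: v(0) = v(3) / 2^3 = 16 / 8 = 2.

v(0) = 2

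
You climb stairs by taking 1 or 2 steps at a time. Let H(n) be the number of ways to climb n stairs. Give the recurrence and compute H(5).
Condition on the size of the last step (1 to 2): before it there were n-1, …, n-2 stairs climbed, and these cases are disjoint, so H(n) = H(n-1) + H(n-2) (Fibonacci-type sequence).
Initial conditions by direct count (compositions of i into parts ≤ 2): H(1) = 1; H(2) = 2.
Iterating the recurrence: H(3) = 3, H(4) = 5, H(5) = 8.

H(n) = H(n-1) + H(n-2), H(1) = 1, H(2) = 2; H(5) = 8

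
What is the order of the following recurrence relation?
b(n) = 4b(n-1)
The order is the largest lag k for which b(n-k) appears. Here the deepest term is b(n-1), so the order is 1.

Order 1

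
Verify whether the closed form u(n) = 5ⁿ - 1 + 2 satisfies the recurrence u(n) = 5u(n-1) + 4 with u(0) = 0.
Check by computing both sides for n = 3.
From the recurrence with u(0) = 0:
  u(0) = 0, u(1) = 4, u(2) = 24, u(3) = 124
  so the recurrence gives u(3) = 124.
From the proposed closed form u(n) = 5ⁿ - 1 + 2:
  u(3) = 126.
The recurrence gives 124 but the closed form gives 126, so the closed form does not satisfy the recurrence.

No, the closed form is incorrect.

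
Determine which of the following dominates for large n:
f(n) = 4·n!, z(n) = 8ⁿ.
Comparing growth rates:
Growth-rate hierarchy: log n ≺ any polynomial ≺ any exponential cⁿ (c>1) ≺ n! ≺ nⁿ.
factorial dominates exponential base 8 asymptotically.

f(n) grows faster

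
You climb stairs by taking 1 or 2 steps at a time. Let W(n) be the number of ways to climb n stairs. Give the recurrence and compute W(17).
Condition on the size of the last step (1 to 2): before it there were n-1, …, n-2 stairs climbed, and these cases are disjoint, so W(n) = W(n-1) + W(n-2) (Fibonacci-type sequence).
Initial conditions by direct count (compositions of i into parts ≤ 2): W(1) = 1; W(2) = 2.
Iterating the recurrence: W(3) = 3, W(4) = 5, W(5) = 8, W(6) = 13, W(7) = 21, W(8) = 34, W(9) = 55, W(10) = 89, W(11) = 144, W(12) = 233, W(13) = 377, W(14) = 610, W(15) = 987, W(16) = 1597, W(17) = 2584.

W(n) = W(n-1) + W(n-2), W(1) = 1, W(2) = 2; W(17) = 2584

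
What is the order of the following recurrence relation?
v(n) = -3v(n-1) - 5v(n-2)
The order is the largest lag k for which v(n-k) appears. Here the deepest term is v(n-2), so the order is 2.

Order 2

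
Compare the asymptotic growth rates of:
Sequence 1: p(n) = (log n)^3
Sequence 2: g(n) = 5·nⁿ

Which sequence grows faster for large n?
Comparing growth rates:
Growth-rate hierarchy: log n ≺ any polynomial ≺ any exponential cⁿ (c>1) ≺ n! ≺ nⁿ.
super-exponential nⁿ dominates polylogarithmic (log n)^3 asymptotically.

g(n) grows faster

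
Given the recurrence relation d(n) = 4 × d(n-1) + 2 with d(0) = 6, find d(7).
Computing step by step:
d(0) = 6
d(1) = 4 × 6 + 2 = 26
d(2) = 4 × 26 + 2 = 106
d(3) = 4 × 106 + 2 = 426
d(4) = 4 × 426 + 2 = 1706
d(5) = 4 × 1706 + 2 = 6826
d(6) = 4 × 6826 + 2 = 27306
d(7) = 4 × 27306 + 2 = 109226

109226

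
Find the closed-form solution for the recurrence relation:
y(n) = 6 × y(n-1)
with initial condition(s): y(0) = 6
Recurrence: y(n) = 6 × y(n-1), initial: y(0) = 6.
Each term is 6 times the previous, so this is geometric with ratio 6. After n steps: y(n) = y(0)·6ⁿ = 6·6ⁿ.

y(n) = 6·6ⁿ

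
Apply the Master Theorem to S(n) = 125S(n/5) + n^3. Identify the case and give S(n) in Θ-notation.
Master Theorem template: S(n) = a·S(n/b) + f(n).
Here: a=125, b=5, f(n)=n^3
Compute log_b(a) = log_5(125) = 3.
f(n) = n^3 = Θ(n^3). Case 2: S(n) = Θ(n^3 log n).

Case 2: S(n) = Θ(n^3 log n)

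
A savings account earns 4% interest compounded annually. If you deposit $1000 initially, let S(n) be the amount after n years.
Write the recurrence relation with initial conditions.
Each year the balance grows by 4%, i.e. is multiplied by 1 + 4/100 = 1.04, so S(n) = 1.04 × S(n-1). The initial deposit gives S(0) = 1000.
Unrolling gives the closed form S(n) = 1000 × (1.04)ⁿ.

S(n) = 1.04 × S(n-1), S(0) = 1000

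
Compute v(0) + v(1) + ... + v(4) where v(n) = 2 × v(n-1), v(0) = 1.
Computing the sequence terms: 1, 2, 4, 8, 16
Adding these values together:

31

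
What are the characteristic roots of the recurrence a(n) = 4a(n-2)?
Substitute a(n) = rⁿ and divide through by rⁿ⁻²: r² - 4 = 0
Factor: (r + 2)(r - 2) = 0, so r = -2, 2.
General solution: a(n) = A·(-2)ⁿ + B·2ⁿ

Characteristic: r² - 4 = 0, Roots: r = -2, 2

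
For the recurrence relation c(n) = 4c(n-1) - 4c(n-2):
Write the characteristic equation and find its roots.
Substitute c(n) = rⁿ and divide through by rⁿ⁻²: r² - 4r + 4 = 0
Factor: (r - 2)² = 0, so r = 2 (double root).
General solution: c(n) = (A + Bn)·2ⁿ

Characteristic: r² - 4r + 4 = 0, Roots: r = 2 (double root)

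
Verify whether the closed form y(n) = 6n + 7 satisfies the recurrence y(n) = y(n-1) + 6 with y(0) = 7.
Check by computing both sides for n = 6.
From the recurrence with y(0) = 7:
  y(0) = 7, y(1) = 13, y(2) = 19, y(3) = 25, y(4) = 31, y(5) = 37, y(6) = 43
  so the recurrence gives y(6) = 43.
From the proposed closed form y(n) = 6n + 7:
  y(6) = 43.
Both sides give 43 at n = 6, and the initial condition(s) match, so the closed form is consistent.

Yes, the closed form is correct.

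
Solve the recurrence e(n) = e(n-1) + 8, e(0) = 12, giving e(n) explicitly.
Recurrence: e(n) = e(n-1) + 8, initial: e(0) = 12.
Each step adds 8, so e(n) = e(0) + 8n = 8n + 12.

e(n) = 8n + 12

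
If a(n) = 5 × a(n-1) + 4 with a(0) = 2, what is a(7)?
Computing step by step:
a(0) = 2
a(1) = 5 × 2 + 4 = 14
a(2) = 5 × 14 + 4 = 74
a(3) = 5 × 74 + 4 = 374
a(4) = 5 × 374 + 4 = 1874
a(5) = 5 × 1874 + 4 = 9374
a(6) = 5 × 9374 + 4 = 46874
a(7) = 5 × 46874 + 4 = 234374

234374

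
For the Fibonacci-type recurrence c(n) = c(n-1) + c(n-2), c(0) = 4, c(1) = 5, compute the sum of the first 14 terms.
Computing the sequence terms: 4, 5, 9, 14, 23, 37, 60, 97, 157, 254, 411, 665, 1076, 1741
Adding these values together:

4553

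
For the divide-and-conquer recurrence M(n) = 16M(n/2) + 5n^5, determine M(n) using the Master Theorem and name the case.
Master Theorem template: M(n) = a·M(n/b) + f(n).
Here: a=16, b=2, f(n)=5n^5
Compute log_b(a) = log_2(16) = 4.
f(n) = 5n^5 = Ω(n^(4+ε)) with ε = 1, and the regularity condition holds (a·f(n/b) = (a/b^5)·f(n) with a/b^5 = 2^-1 < 1). Case 3: M(n) = Θ(f(n)) = Θ(n^5).

Case 3: M(n) = Θ(n^5)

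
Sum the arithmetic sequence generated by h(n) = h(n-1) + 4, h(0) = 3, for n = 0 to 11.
Computing the sequence terms: 3, 7, 11, 15, 19, 23, 27, 31, 35, 39, 43, 47
Adding these values together:

300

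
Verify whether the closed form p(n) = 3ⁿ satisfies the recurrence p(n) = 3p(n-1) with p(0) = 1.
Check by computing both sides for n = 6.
From the recurrence with p(0) = 1:
  p(0) = 1, p(1) = 3, p(2) = 9, p(3) = 27, p(4) = 81, p(5) = 243, p(6) = 729
  so the recurrence gives p(6) = 729.
From the proposed closed form p(n) = 3ⁿ:
  p(6) = 729.
Both sides give 729 at n = 6, and the initial condition(s) match, so the closed form is consistent.

Yes, the closed form is correct.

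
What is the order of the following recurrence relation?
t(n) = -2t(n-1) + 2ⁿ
The order is the largest lag k for which t(n-k) appears. Here the deepest term is t(n-1) (the 2ⁿ term is non-homogeneous and does not affect the order), so the order is 1.

Order 1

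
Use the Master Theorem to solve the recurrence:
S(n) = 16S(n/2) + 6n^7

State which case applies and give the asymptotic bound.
Master Theorem template: S(n) = a·S(n/b) + f(n).
Here: a=16, b=2, f(n)=6n^7
Compute log_b(a) = log_2(16) = 4.
f(n) = 6n^7 = Ω(n^(4+ε)) with ε = 3, and the regularity condition holds (a·f(n/b) = (a/b^7)·f(n) with a/b^7 = 2^-3 < 1). Case 3: S(n) = Θ(f(n)) = Θ(n^7).

Case 3: S(n) = Θ(n^7)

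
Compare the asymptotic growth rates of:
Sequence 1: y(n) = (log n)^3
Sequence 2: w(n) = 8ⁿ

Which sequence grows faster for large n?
Comparing growth rates:
Growth-rate hierarchy: log n ≺ any polynomial ≺ any exponential cⁿ (c>1) ≺ n! ≺ nⁿ.
exponential base 8 dominates polylogarithmic (log n)^3 asymptotically.

w(n) grows faster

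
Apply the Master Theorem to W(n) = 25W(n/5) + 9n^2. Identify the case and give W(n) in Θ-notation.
Master Theorem template: W(n) = a·W(n/b) + f(n).
Here: a=25, b=5, f(n)=9n^2
Compute log_b(a) = log_5(25) = 2.
f(n) = 9n^2 = Θ(n^2). Case 2: W(n) = Θ(n^2 log n).

Case 2: W(n) = Θ(n^2 log n)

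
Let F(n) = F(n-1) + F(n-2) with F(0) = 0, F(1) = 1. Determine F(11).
Computing the sequence terms:
0, 1, 1, 2, 3, 5, 8, 13, 21, 34, 55, 89

89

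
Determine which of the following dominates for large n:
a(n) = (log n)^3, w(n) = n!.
Comparing growth rates:
Growth-rate hierarchy: log n ≺ any polynomial ≺ any exponential cⁿ (c>1) ≺ n! ≺ nⁿ.
factorial dominates polylogarithmic (log n)^3 asymptotically.

w(n) grows faster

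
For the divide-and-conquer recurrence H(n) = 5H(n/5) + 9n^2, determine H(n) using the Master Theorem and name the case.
Master Theorem template: H(n) = a·H(n/b) + f(n).
Here: a=5, b=5, f(n)=9n^2
Compute log_b(a) = log_5(5) = 1.
f(n) = 9n^2 = Ω(n^(1+ε)) with ε = 1, and the regularity condition holds (a·f(n/b) = (a/b^2)·f(n) with a/b^2 = 5^-1 < 1). Case 3: H(n) = Θ(f(n)) = Θ(n^2).

Case 3: H(n) = Θ(n^2)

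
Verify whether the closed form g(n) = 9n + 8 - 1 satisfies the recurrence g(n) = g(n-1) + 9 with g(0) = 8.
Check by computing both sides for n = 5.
From the recurrence with g(0) = 8:
  g(0) = 8, g(1) = 17, g(2) = 26, g(3) = 35, g(4) = 44, g(5) = 53
  so the recurrence gives g(5) = 53.
From the proposed closed form g(n) = 9n + 8 - 1:
  g(5) = 52.
The recurrence gives 53 but the closed form gives 52, so the closed form does not satisfy the recurrence.

No, the closed form is incorrect.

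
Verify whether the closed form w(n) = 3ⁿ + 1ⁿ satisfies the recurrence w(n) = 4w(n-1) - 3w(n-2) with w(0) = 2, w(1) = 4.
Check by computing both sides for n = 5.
From the recurrence with w(0) = 2, w(1) = 4:
  w(0) = 2, w(1) = 4, w(2) = 10, w(3) = 28, w(4) = 82, w(5) = 244
  so the recurrence gives w(5) = 244.
From the proposed closed form w(n) = 3ⁿ + 1ⁿ:
  w(5) = 244.
Both sides give 244 at n = 5, and the initial condition(s) match, so the closed form is consistent.

Yes, the closed form is correct.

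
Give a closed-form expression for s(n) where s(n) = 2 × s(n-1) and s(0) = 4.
Recurrence: s(n) = 2 × s(n-1), initial: s(0) = 4.
Each term is 2 times the previous, so this is geometric with ratio 2. After n steps: s(n) = s(0)·2ⁿ = 4·2ⁿ.

s(n) = 4·2ⁿ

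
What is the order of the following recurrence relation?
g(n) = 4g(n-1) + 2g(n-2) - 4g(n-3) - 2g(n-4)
The order is the largest lag k for which g(n-k) appears. Here the deepest term is g(n-4), so the order is 4.

Order 4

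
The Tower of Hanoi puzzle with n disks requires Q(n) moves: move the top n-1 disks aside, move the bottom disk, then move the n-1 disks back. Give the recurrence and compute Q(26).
Moving n disks = move the top n-1 disks aside (Q(n-1) moves) + move the largest disk (1 move) + move the n-1 disks back on top (Q(n-1) moves), so Q(n) = 2Q(n-1) + 1, with Q(1) = 1 (a single disk takes one move).
First terms: 1, 3, 7, 15, 31, 63, … — each is one less than a power of 2. Indeed Q(n) + 1 = 2(Q(n-1) + 1) with Q(1) + 1 = 2, so Q(n) + 1 = 2ⁿ and Q(n) = 2ⁿ - 1.
Hence Q(26) = 2^26 - 1 = 67108864 - 1 = 67108863.

Q(n) = 2Q(n-1) + 1, Q(1) = 1; Q(26) = 67108863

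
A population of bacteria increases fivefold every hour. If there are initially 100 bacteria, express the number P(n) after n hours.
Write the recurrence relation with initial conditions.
Each hour multiplies the count by 5, so the count after n hours depends only on the count after n-1 hours: P(n) = 5 × P(n-1). The starting count gives P(0) = 100.
Unrolling n times gives the closed form P(n) = 100 × 5ⁿ.

P(n) = 5 × P(n-1), P(0) = 100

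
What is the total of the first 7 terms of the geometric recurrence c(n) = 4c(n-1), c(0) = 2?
Computing the sequence terms: 2, 8, 32, 128, 512, 2048, 8192
Adding these values together:

10922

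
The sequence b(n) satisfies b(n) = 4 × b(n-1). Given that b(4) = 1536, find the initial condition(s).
In general b(n) = 4ⁿ · b(0). At n = 4: b(0) = b(4) / 4^4 = 1536 / 256 = 6.

b(0) = 6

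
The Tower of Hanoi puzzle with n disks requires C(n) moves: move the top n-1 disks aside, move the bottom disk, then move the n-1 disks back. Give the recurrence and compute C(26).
Moving n disks = move the top n-1 disks aside (C(n-1) moves) + move the largest disk (1 move) + move the n-1 disks back on top (C(n-1) moves), so C(n) = 2C(n-1) + 1, with C(1) = 1 (a single disk takes one move).
First terms: 1, 3, 7, 15, 31, 63, … — each is one less than a power of 2. Indeed C(n) + 1 = 2(C(n-1) + 1) with C(1) + 1 = 2, so C(n) + 1 = 2ⁿ and C(n) = 2ⁿ - 1.
Hence C(26) = 2^26 - 1 = 67108864 - 1 = 67108863.

C(n) = 2C(n-1) + 1, C(1) = 1; C(26) = 67108863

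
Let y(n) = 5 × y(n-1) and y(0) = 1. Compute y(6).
Computing step by step:
y(0) = 1
y(1) = 5 × 1 = 5
y(2) = 5 × 5 = 25
y(3) = 5 × 25 = 125
y(4) = 5 × 125 = 625
y(5) = 5 × 625 = 3125
y(6) = 5 × 3125 = 15625

15625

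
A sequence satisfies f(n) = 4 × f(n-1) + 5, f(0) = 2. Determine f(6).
Computing step by step:
f(0) = 2
f(1) = 4 × 2 + 5 = 13
f(2) = 4 × 13 + 5 = 57
f(3) = 4 × 57 + 5 = 233
f(4) = 4 × 233 + 5 = 937
f(5) = 4 × 937 + 5 = 3753
f(6) = 4 × 3753 + 5 = 15017

15017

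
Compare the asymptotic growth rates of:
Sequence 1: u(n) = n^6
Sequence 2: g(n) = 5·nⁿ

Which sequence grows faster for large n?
Comparing growth rates:
Growth-rate hierarchy: log n ≺ any polynomial ≺ any exponential cⁿ (c>1) ≺ n! ≺ nⁿ.
super-exponential nⁿ dominates polynomial degree 6 asymptotically.

g(n) grows faster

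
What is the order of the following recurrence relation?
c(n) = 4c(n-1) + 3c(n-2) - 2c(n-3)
The order is the largest lag k for which c(n-k) appears. Here the deepest term is c(n-3), so the order is 3.

Order 3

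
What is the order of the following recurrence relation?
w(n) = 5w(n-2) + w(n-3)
The order is the largest lag k for which w(n-k) appears. Here the deepest term is w(n-3), so the order is 3.

Order 3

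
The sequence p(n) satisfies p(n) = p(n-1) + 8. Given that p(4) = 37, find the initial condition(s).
p(4) = p(0) + 4·8, so p(0) = 37 - 32 = 5.

p(0) = 5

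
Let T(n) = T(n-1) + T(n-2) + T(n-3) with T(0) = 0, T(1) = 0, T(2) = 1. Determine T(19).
Computing the sequence terms:
0, 0, 1, 1, 2, 4, 7, 13, 24, 44, 81, 149, 274, 504, 927, 1705, 3136, 5768, 10609, 19513

19513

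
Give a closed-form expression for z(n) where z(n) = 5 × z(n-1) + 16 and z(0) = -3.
Recurrence: z(n) = 5 × z(n-1) + 16, initial: z(0) = -3.
Try z(n) = A·5ⁿ + C. Substituting: A·5ⁿ + C = 5(A·5ⁿ⁻¹ + C) + 16 = A·5ⁿ + 5C + 16, so C = 5C + 16, giving C = -4. Then z(0) = A - 4 = -3 gives A = 1.

z(n) = 5ⁿ - 4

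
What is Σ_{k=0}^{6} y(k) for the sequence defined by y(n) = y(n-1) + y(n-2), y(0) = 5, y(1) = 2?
Computing the sequence terms: 5, 2, 7, 9, 16, 25, 41
Adding these values together:

105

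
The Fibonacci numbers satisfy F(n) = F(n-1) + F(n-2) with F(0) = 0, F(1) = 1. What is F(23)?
Computing the sequence terms:
0, 1, 1, 2, 3, 5, 8, 13, 21, 34, 55, 89, 144, 233, 377, 610, 987, 1597, 2584, 4181, 6765, 10946, 17711, 28657

28657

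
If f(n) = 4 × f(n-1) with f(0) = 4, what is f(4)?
Computing step by step:
f(0) = 4
f(1) = 4 × 4 = 16
f(2) = 4 × 16 = 64
f(3) = 4 × 64 = 256
f(4) = 4 × 256 = 1024

1024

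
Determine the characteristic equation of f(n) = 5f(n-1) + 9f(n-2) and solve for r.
Substitute f(n) = rⁿ and divide through by rⁿ⁻²: r² - 5r - 9 = 0
Discriminant: 5² + 4·9 = 61, not a perfect square, so by the quadratic formula r = (5 ± √61)/2.
General solution: f(n) = A·r₁ⁿ + B·r₂ⁿ where r₁,r₂ = (5 ± √61)/2

Characteristic: r² - 5r - 9 = 0, Roots: r = (5 ± √61)/2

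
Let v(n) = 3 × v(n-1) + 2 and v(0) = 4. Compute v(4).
Computing step by step:
v(0) = 4
v(1) = 3 × 4 + 2 = 14
v(2) = 3 × 14 + 2 = 44
v(3) = 3 × 44 + 2 = 134
v(4) = 3 × 134 + 2 = 404

404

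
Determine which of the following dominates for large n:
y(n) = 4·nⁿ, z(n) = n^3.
Comparing growth rates:
Growth-rate hierarchy: log n ≺ any polynomial ≺ any exponential cⁿ (c>1) ≺ n! ≺ nⁿ.
super-exponential nⁿ dominates polynomial degree 3 asymptotically.

y(n) grows faster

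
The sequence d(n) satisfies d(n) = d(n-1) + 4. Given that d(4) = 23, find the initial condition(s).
d(4) = d(0) + 4·4, so d(0) = 23 - 16 = 7.

d(0) = 7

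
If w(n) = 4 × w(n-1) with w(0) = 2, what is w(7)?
Computing step by step:
w(0) = 2
w(1) = 4 × 2 = 8
w(2) = 4 × 8 = 32
w(3) = 4 × 32 = 128
w(4) = 4 × 128 = 512
w(5) = 4 × 512 = 2048
w(6) = 4 × 2048 = 8192
w(7) = 4 × 8192 = 32768

32768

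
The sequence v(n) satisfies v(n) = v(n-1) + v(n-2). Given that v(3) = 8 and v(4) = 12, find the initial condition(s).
Work backwards using v(k) = v(k+2) - v(k+1):
v(2) = v(4) - v(3) = 12 - 8 = 4
v(1) = v(3) - v(2) = 8 - 4 = 4
v(0) = v(2) - v(1) = 4 - 4 = 0

v(0) = 0, v(1) = 4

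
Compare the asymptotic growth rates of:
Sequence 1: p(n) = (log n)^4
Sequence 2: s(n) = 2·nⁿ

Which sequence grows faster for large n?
Comparing growth rates:
Growth-rate hierarchy: log n ≺ any polynomial ≺ any exponential cⁿ (c>1) ≺ n! ≺ nⁿ.
super-exponential nⁿ dominates polylogarithmic (log n)^4 asymptotically.

s(n) grows faster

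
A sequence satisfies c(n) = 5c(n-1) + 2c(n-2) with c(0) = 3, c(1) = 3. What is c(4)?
Computing the sequence terms:
3, 3, 21, 111, 597

597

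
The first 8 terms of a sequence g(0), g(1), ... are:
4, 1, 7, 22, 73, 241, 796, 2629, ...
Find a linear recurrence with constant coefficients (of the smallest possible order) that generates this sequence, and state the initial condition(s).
Look for the lowest-order linear relation among consecutive terms.
Observation: g(n) - 3·g(n-1) - (1)·g(n-2) = 0 holds for the shown terms, and no order-1 relation g(n) = α·g(n-1) + β fits.
Check at n=3: 3·7 + (1)·1 = 22. ✓

g(n) = 3g(n-1) + g(n-2), g(0) = 4, g(1) = 1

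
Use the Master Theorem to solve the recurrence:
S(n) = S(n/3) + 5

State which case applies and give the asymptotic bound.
Master Theorem template: S(n) = a·S(n/b) + f(n).
Here: a=1, b=3, f(n)=5
Compute log_b(a) = log_3(1) = 0.
f(n) = 5 = Θ(1). Case 2: S(n) = Θ(log n).

Case 2: S(n) = Θ(log n)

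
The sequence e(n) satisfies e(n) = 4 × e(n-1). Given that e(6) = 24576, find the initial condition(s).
In general e(n) = 4ⁿ · e(0). At n = 6: e(0) = e(6) / 4^6 = 24576 / 4096 = 6.

e(0) = 6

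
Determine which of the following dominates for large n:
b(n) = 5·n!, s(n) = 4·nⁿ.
Comparing growth rates:
Growth-rate hierarchy: log n ≺ any polynomial ≺ any exponential cⁿ (c>1) ≺ n! ≺ nⁿ.
super-exponential nⁿ dominates factorial asymptotically.

s(n) grows faster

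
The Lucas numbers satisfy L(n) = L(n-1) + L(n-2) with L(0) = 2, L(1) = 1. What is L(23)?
Computing the sequence terms:
2, 1, 3, 4, 7, 11, 18, 29, 47, 76, 123, 199, 322, 521, 843, 1364, 2207, 3571, 5778, 9349, 15127, 24476, 39603, 64079

64079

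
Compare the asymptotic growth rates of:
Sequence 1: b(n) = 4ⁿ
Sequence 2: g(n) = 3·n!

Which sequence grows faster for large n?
Comparing growth rates:
Growth-rate hierarchy: log n ≺ any polynomial ≺ any exponential cⁿ (c>1) ≺ n! ≺ nⁿ.
factorial dominates exponential base 4 asymptotically.

g(n) grows faster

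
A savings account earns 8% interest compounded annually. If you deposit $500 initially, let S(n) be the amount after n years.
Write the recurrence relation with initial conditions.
Each year the balance grows by 8%, i.e. is multiplied by 1 + 8/100 = 1.08, so S(n) = 1.08 × S(n-1). The initial deposit gives S(0) = 500.
Unrolling gives the closed form S(n) = 500 × (1.08)ⁿ.

S(n) = 1.08 × S(n-1), S(0) = 500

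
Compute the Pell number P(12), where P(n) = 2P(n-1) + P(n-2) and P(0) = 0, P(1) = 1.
Computing the sequence terms:
0, 1, 2, 5, 12, 29, 70, 169, 408, 985, 2378, 5741, 13860

13860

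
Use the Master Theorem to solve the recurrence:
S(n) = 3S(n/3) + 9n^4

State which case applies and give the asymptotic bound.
Master Theorem template: S(n) = a·S(n/b) + f(n).
Here: a=3, b=3, f(n)=9n^4
Compute log_b(a) = log_3(3) = 1.
f(n) = 9n^4 = Ω(n^(1+ε)) with ε = 3, and the regularity condition holds (a·f(n/b) = (a/b^4)·f(n) with a/b^4 = 3^-3 < 1). Case 3: S(n) = Θ(f(n)) = Θ(n^4).

Case 3: S(n) = Θ(n^4)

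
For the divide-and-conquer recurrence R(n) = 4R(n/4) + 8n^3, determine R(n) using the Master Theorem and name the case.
Master Theorem template: R(n) = a·R(n/b) + f(n).
Here: a=4, b=4, f(n)=8n^3
Compute log_b(a) = log_4(4) = 1.
f(n) = 8n^3 = Ω(n^(1+ε)) with ε = 2, and the regularity condition holds (a·f(n/b) = (a/b^3)·f(n) with a/b^3 = 4^-2 < 1). Case 3: R(n) = Θ(f(n)) = Θ(n^3).

Case 3: R(n) = Θ(n^3)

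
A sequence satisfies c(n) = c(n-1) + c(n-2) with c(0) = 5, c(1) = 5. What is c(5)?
Computing the sequence terms:
5, 5, 10, 15, 25, 40

40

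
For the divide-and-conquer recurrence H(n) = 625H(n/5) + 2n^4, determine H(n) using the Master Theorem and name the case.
Master Theorem template: H(n) = a·H(n/b) + f(n).
Here: a=625, b=5, f(n)=2n^4
Compute log_b(a) = log_5(625) = 4.
f(n) = 2n^4 = Θ(n^4). Case 2: H(n) = Θ(n^4 log n).

Case 2: H(n) = Θ(n^4 log n)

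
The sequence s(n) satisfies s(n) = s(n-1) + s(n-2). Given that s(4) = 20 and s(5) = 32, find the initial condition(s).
Work backwards using s(k) = s(k+2) - s(k+1):
s(3) = s(5) - s(4) = 32 - 20 = 12
s(2) = s(4) - s(3) = 20 - 12 = 8
s(1) = s(3) - s(2) = 12 - 8 = 4
s(0) = s(2) - s(1) = 8 - 4 = 4

s(0) = 4, s(1) = 4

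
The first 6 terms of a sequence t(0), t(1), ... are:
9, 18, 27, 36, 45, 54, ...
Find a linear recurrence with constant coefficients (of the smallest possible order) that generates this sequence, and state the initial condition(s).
Look for the lowest-order linear relation among consecutive terms.
Observation: consecutive differences are constant (= 9).
Check at n=2: 1·18 + 9 = 27. ✓

t(n) = t(n-1) + 9, t(0) = 9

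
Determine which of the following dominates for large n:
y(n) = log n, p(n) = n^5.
Comparing growth rates:
Growth-rate hierarchy: log n ≺ any polynomial ≺ any exponential cⁿ (c>1) ≺ n! ≺ nⁿ.
polynomial degree 5 dominates logarithmic asymptotically.

p(n) grows faster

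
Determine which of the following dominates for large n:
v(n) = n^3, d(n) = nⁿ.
Comparing growth rates:
Growth-rate hierarchy: log n ≺ any polynomial ≺ any exponential cⁿ (c>1) ≺ n! ≺ nⁿ.
super-exponential nⁿ dominates polynomial degree 3 asymptotically.

d(n) grows faster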